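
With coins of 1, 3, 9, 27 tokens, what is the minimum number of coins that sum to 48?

4

Use the largest denomination that fits, subtract, and repeat.
48 − 1×27→21 − 2×9→3 − 1×3→0
Total coins = 1 + 2 + 1 = 4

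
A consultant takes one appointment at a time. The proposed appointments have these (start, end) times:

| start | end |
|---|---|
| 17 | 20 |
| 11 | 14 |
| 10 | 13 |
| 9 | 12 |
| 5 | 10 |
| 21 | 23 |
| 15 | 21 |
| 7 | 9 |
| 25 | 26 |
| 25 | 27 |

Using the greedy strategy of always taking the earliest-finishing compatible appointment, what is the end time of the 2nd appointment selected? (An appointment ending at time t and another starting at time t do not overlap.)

Order by finish time; keep every interval that doesn't clash with the previous kept one.
By end time: (7,9), (5,10), (9,12), (10,13), (11,14), (17,20), (15,21), (21,23), (25,26), (25,27).
Pick (7,9); next start ≥ 9 → (9,12); next start ≥ 12 → (17,20); next start ≥ 20 → (21,23); next start ≥ 23 → (25,26).
Selected: (7,9) (9,12) (17,20) (21,23) (25,26)

12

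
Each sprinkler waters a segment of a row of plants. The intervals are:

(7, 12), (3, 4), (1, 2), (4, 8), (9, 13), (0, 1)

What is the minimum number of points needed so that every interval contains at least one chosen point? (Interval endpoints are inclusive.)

By right end: [0,1]  [1,2]  [3,4]  [4,8]  [7,12]  [9,13]
[0,1] uncovered → point at 1; [3,4] uncovered → point at 4; [7,12] uncovered → point at 12.
Points: 1, 4, 12 (3 total).

3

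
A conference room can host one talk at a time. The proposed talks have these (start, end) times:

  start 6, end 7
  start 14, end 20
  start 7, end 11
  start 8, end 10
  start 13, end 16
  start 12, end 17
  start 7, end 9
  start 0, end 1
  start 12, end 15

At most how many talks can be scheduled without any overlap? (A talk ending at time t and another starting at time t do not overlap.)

4

Sorted by end: (0,1)  (6,7)  (7,9)  (8,10)  (7,11)  (12,15)  (13,16)  (12,17)  (14,20)
take (0,1); take (6,7); take (7,9); take (12,15); skip (13,16).
Selected 4 talks.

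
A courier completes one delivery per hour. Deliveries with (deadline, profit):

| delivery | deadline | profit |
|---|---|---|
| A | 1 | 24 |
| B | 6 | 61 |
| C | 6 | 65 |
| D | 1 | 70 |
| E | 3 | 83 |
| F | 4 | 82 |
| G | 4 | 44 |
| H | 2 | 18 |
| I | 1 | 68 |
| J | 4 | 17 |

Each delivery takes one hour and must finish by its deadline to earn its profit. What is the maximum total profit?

405

By profit: E(d3,83), F(d4,82), D(d1,70), I(d1,68), C(d6,65), B(d6,61), G(d4,44), A(d1,24), H(d2,18), J(d4,17)
E→slot 3; F→slot 4; D→slot 1; I skipped; C→slot 6; B→slot 5; G→slot 2; A skipped; H skipped; J skipped.
Profit = 70 + 44 + 83 + 82 + 61 + 65 = 405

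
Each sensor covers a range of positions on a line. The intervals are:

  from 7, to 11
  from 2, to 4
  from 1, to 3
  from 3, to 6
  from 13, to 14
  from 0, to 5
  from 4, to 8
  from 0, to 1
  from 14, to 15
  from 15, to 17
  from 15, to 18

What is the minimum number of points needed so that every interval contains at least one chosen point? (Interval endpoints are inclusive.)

Process intervals by earliest right end; each time one isn't hit yet, stab at its right endpoint.
Sorted: [0,1] [1,3] [2,4] [0,5] [3,6] [4,8] [7,11] [13,14] [14,15] [15,17] [15,18]
{[0,1],[1,3]} hit by 1; {[2,4],[0,5],[3,6],[4,8]} hit by 4; {[7,11]} hit by 11; {[13,14],[14,15]} hit by 14; {[15,17],[15,18]} hit by 17.
Points: 1, 4, 11, 14, 17 (5 total).

5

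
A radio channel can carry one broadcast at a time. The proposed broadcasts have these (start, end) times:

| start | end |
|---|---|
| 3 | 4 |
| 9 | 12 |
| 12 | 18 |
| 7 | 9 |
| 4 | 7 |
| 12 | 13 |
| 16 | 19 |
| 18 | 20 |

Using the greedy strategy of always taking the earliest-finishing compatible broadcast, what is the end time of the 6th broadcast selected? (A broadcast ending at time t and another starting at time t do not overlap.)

19

Greedy by earliest finish: after sorting by end time, pick each interval compatible with the last pick.
By end time: (3,4), (4,7), (7,9), (9,12), (12,13), (12,18), (16,19), (18,20).
Pick (3,4); next start ≥ 4 → (4,7); next start ≥ 7 → (7,9); next start ≥ 9 → (9,12); next start ≥ 12 → (12,13); next start ≥ 13 → (16,19).
Selected: (3,4) (4,7) (7,9) (9,12) (12,13) (16,19)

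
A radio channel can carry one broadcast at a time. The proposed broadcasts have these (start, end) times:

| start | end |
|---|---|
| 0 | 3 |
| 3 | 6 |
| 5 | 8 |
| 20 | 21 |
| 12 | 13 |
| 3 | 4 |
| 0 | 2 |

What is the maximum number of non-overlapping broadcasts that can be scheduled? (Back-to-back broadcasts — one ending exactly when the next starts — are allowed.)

5

Sorted by end: (0,2)  (0,3)  (3,4)  (3,6)  (5,8)  (12,13)  (20,21)
take (0,2); take (3,4); take (5,8); take (12,13); take (20,21).
Selected 5 broadcasts.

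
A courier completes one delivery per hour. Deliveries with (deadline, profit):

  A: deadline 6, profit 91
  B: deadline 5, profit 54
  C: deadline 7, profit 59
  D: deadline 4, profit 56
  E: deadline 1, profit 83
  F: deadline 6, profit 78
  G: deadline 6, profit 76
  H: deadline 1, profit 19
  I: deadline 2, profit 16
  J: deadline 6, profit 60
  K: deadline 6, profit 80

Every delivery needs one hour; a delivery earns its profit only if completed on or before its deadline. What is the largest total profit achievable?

By profit: A(d6,91), E(d1,83), K(d6,80), F(d6,78), G(d6,76), J(d6,60), C(d7,59), D(d4,56), B(d5,54), H(d1,19), I(d2,16)
A→slot 6; E→slot 1; K→slot 5; F→slot 4; G→slot 3; J→slot 2; C→slot 7; D skipped; B skipped; H skipped; I skipped.
Profit = 83 + 60 + 76 + 78 + 80 + 91 + 59 = 527

527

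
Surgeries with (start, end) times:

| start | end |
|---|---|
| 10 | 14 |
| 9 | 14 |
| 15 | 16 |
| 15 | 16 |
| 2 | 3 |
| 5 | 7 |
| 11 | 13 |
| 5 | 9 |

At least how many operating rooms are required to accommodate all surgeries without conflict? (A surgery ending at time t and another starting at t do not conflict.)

3

starts: [2, 5, 5, 9, 10, 11, 15, 15]
ends:   [3, 7, 9, 13, 14, 14, 16, 16]
s2→1 e3→0 s5→1 s5→2 e7→1 e9→0 s9→1 s10→2 s11→3  — peak 3.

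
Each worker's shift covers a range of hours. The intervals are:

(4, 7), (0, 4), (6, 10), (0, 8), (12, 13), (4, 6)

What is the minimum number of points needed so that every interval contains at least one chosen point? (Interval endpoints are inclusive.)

3

Sort by right endpoint; whenever an interval is uncovered, place a point at its right end.
By right end: [0,4]  [4,6]  [4,7]  [0,8]  [6,10]  [12,13]
[0,4] uncovered → point at 4; [6,10] uncovered → point at 10; [12,13] uncovered → point at 13.
Points: 4, 10, 13 (3 total).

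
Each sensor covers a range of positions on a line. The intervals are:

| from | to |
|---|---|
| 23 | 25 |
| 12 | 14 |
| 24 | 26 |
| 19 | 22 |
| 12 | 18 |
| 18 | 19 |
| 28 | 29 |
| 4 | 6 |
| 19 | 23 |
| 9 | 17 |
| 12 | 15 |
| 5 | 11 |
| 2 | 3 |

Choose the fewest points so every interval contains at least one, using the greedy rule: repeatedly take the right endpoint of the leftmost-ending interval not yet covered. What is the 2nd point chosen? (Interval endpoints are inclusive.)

6

Process intervals by earliest right end; each time one isn't hit yet, stab at its right endpoint.
By right end: [2,3]  [4,6]  [5,11]  [12,14]  [12,15]  [9,17]  [12,18]  [18,19]  [19,22]  [19,23]  [23,25]  [24,26]  [28,29]
[2,3] uncovered → point at 3; [4,6] uncovered → point at 6; [12,14] uncovered → point at 14; [18,19] uncovered → point at 19; [23,25] uncovered → point at 25; [28,29] uncovered → point at 29.
Points: 3, 6, 14, 19, 25, 29 (6 total).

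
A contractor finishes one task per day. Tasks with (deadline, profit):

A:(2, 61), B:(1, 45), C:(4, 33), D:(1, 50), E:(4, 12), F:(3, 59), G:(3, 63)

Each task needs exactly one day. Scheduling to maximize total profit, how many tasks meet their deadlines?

4

Take jobs in profit order; each goes to the latest open slot no later than its deadline.
Profit order: G=63 A=61 F=59 D=50 B=45 C=33 E=12
Assign: G→slot 3, A→slot 2, F→slot 1, D skipped, B skipped, C→slot 4, E skipped.
Slots: [1:F] [2:A] [3:G] [4:C]
4 of 7 scheduled.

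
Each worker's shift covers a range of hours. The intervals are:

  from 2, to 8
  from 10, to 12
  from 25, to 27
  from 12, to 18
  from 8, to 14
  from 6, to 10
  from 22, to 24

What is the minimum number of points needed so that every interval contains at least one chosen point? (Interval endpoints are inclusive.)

Sort by right endpoint; whenever an interval is uncovered, place a point at its right end.
Sorted: [2,8] [6,10] [10,12] [8,14] [12,18] [22,24] [25,27]
{[2,8],[6,10]} hit by 8; {[10,12],[8,14],[12,18]} hit by 12; {[22,24]} hit by 24; {[25,27]} hit by 27.
Points: 8, 12, 24, 27 (4 total).

4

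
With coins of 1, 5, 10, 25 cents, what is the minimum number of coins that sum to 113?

8

113 = 4×25 + 1×10 + 3×1
Total coins = 4 + 1 + 3 = 8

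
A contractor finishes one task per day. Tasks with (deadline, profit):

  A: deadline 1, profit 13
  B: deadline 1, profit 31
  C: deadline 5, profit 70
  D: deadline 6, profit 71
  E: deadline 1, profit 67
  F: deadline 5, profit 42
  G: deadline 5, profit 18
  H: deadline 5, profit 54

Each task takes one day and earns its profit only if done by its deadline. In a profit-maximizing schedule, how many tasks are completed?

Sort by profit descending; place each in the latest free slot ≤ its deadline.
By profit: D(d6,71), C(d5,70), E(d1,67), H(d5,54), F(d5,42), B(d1,31), G(d5,18), A(d1,13)
D→slot 6; C→slot 5; E→slot 1; H→slot 4; F→slot 3; B skipped; G→slot 2; A skipped.
6 of 8 scheduled.

6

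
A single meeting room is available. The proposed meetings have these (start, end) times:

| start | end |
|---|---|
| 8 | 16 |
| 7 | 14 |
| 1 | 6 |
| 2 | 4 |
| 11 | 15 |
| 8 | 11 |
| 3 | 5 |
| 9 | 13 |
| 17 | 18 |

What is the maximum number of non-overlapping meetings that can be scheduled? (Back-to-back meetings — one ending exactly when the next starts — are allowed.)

Sorted by end: (2,4)  (3,5)  (1,6)  (8,11)  (9,13)  (7,14)  (11,15)  (8,16)  (17,18)
take (2,4); take (8,11); take (11,15); take (17,18).
Selected 4 meetings.

4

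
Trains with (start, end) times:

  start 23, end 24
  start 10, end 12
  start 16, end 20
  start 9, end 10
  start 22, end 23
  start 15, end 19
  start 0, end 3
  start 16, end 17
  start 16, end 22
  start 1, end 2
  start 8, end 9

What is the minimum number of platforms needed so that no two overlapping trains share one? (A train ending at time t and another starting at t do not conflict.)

4

Count concurrent intervals with a sweep; the peak is the room count.
Events (time:±→running): 0:+→1 1:+→2 2:-→1 3:-→0 8:+→1 9:-→0 9:+→1 10:-→0 10:+→1 12:-→0 15:+→1 16:+→2 16:+→3 16:+→4 … peak 4.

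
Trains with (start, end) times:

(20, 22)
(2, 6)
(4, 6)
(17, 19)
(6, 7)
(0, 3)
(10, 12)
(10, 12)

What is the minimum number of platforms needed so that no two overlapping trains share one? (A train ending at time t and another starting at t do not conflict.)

2

starts: [0, 2, 4, 6, 10, 10, 17, 20]
ends:   [3, 6, 6, 7, 12, 12, 19, 22]
s0→1 s2→2  — peak 2.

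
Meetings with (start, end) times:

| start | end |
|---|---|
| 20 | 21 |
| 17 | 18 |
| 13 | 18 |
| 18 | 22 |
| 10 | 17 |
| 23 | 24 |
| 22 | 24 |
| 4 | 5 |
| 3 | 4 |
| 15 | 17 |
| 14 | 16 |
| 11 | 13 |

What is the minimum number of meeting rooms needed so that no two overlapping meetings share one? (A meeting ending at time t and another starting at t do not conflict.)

4

The answer is the maximum number of intervals overlapping at any instant.
Events (time:±→running): 3:+→1 4:-→0 4:+→1 5:-→0 10:+→1 11:+→2 13:-→1 13:+→2 14:+→3 15:+→4 … peak 4.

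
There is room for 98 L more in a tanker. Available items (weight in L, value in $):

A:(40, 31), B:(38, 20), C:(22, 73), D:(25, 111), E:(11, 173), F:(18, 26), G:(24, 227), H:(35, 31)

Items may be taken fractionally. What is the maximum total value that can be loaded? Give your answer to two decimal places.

607.11

Ratios (sorted): E 15.73, G 9.46, D 4.44, C 3.32, F 1.44, H 0.89, A 0.78, B 0.53
take E (11 @ 173); take G (24 @ 227); take D (25 @ 111); take C (22 @ 73); take 16/18 of F → 23.11. Capacity used 98/98.
Total value = 607.11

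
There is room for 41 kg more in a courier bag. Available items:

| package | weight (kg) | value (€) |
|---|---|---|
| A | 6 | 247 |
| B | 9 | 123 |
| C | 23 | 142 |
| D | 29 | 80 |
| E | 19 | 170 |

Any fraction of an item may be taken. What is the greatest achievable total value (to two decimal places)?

583.22

Ratios (sorted): A 41.17, B 13.67, E 8.95, C 6.17, D 2.76
take A (6 @ 247); take B (9 @ 123); take E (19 @ 170); take 7/23 of C → 43.22. Capacity used 41/41.
Total value = 583.22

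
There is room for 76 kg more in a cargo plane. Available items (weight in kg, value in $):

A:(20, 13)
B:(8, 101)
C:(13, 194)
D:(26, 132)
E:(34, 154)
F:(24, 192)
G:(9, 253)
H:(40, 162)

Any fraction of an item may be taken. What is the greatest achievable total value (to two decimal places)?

851.69

Sort by value per unit weight and fill in that order.
Order: G (253/9=28.11) > C (194/13=14.92) > B (101/8=12.62) > F (192/24=8.00) > D (132/26=5.08) > E (154/34=4.53) > H (162/40=4.05) > A (13/20=0.65)
Fill: take G (9 @ 253) → take C (13 @ 194) → take B (8 @ 101) → take F (24 @ 192) → take 22/26 of D → 111.69; 76/76 used.
Total value = 851.69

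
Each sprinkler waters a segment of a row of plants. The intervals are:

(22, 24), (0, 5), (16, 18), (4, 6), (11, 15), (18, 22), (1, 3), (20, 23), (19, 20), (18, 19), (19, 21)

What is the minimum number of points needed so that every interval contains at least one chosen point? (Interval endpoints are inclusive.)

Sorted: [1,3] [0,5] [4,6] [11,15] [16,18] [18,19] [19,20] [19,21] [18,22] [20,23] [22,24]
{[1,3],[0,5]} hit by 3; {[4,6]} hit by 6; {[11,15]} hit by 15; {[16,18],[18,19]} hit by 18; {[19,20],[19,21],[18,22],[20,23]} hit by 20; {[22,24]} hit by 24.
Points: 3, 6, 15, 18, 20, 24 (6 total).

6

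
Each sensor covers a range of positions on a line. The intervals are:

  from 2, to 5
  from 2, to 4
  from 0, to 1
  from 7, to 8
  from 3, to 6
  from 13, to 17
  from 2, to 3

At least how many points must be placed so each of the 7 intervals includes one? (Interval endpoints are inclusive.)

4

Process intervals by earliest right end; each time one isn't hit yet, stab at its right endpoint.
By right end: [0,1]  [2,3]  [2,4]  [2,5]  [3,6]  [7,8]  [13,17]
[0,1] uncovered → point at 1; [2,3] uncovered → point at 3; [7,8] uncovered → point at 8; [13,17] uncovered → point at 17.
Points: 1, 3, 8, 17 (4 total).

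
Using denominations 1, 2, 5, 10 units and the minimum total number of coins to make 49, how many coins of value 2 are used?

2

49 − 4×10→9 − 1×5→4 − 2×2→0
Count of 2: 2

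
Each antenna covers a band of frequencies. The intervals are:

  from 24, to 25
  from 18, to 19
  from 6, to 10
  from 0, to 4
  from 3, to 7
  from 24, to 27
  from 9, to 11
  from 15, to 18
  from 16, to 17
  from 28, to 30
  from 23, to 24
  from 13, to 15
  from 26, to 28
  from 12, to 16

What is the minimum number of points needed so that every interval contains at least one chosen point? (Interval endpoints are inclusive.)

7

Sort by right endpoint; whenever an interval is uncovered, place a point at its right end.
By right end: [0,4]  [3,7]  [6,10]  [9,11]  [13,15]  [12,16]  [16,17]  [15,18]  [18,19]  [23,24]  [24,25]  [24,27]  [26,28]  [28,30]
[0,4] uncovered → point at 4; [6,10] uncovered → point at 10; [13,15] uncovered → point at 15; [16,17] uncovered → point at 17; [18,19] uncovered → point at 19; [23,24] uncovered → point at 24; [26,28] uncovered → point at 28.
Points: 4, 10, 15, 17, 19, 24, 28 (7 total).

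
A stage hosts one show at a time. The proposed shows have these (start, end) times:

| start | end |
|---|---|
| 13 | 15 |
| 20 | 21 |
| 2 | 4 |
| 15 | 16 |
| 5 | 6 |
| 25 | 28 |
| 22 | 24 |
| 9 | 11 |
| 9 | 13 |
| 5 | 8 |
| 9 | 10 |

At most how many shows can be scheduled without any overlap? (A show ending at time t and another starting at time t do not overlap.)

8

By end time: (2,4), (5,6), (5,8), (9,10), (9,11), (9,13), (13,15), (15,16), (20,21), (22,24), (25,28).
Pick (2,4); next start ≥ 4 → (5,6); next start ≥ 6 → (9,10); next start ≥ 10 → (13,15); next start ≥ 15 → (15,16); next start ≥ 16 → (20,21); next start ≥ 21 → (22,24); next start ≥ 24 → (25,28).
Selected 8 shows.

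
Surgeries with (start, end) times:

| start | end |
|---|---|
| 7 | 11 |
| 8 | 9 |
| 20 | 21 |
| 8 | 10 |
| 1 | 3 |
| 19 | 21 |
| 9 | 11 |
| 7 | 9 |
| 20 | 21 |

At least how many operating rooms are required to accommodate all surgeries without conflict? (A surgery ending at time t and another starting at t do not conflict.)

4

The answer is the maximum number of intervals overlapping at any instant.
Events (time:±→running): 1:+→1 3:-→0 7:+→1 7:+→2 8:+→3 8:+→4 … peak 4.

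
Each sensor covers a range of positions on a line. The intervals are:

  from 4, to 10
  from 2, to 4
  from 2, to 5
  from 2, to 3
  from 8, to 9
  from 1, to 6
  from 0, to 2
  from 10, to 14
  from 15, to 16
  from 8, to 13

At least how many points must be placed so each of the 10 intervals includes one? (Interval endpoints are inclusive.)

By right end: [0,2]  [2,3]  [2,4]  [2,5]  [1,6]  [8,9]  [4,10]  [8,13]  [10,14]  [15,16]
[0,2] uncovered → point at 2; [8,9] uncovered → point at 9; [10,14] uncovered → point at 14; [15,16] uncovered → point at 16.
Points: 2, 9, 14, 16 (4 total).

4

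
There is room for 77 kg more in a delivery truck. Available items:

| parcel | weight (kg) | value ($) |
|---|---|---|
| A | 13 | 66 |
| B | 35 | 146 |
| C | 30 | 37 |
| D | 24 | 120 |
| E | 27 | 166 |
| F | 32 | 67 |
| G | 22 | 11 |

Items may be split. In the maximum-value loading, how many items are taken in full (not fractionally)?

3

Greedy by value/weight ratio, highest first.
Ratios (sorted): E 6.15, A 5.08, D 5.00, B 4.17, F 2.09, C 1.23, G 0.50
take E (27 @ 166); take A (13 @ 66); take D (24 @ 120); take 13/35 of B → 54.23. Capacity used 77/77.
3 item(s) taken whole; one partial (take 13/35 of B).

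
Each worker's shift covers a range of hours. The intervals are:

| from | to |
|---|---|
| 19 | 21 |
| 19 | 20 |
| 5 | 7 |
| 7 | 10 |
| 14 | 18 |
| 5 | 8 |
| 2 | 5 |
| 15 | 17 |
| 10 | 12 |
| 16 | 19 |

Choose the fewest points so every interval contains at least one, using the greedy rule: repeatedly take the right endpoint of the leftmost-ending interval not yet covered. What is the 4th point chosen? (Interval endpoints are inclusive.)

Sort by right endpoint; whenever an interval is uncovered, place a point at its right end.
By right end: [2,5]  [5,7]  [5,8]  [7,10]  [10,12]  [15,17]  [14,18]  [16,19]  [19,20]  [19,21]
[2,5] uncovered → point at 5; [7,10] uncovered → point at 10; [15,17] uncovered → point at 17; [19,20] uncovered → point at 20.
Points: 5, 10, 17, 20 (4 total).

20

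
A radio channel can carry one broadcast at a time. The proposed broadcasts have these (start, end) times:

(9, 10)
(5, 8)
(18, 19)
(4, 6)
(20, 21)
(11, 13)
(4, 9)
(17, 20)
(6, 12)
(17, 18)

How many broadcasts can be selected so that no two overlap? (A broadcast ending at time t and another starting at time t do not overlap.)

6

Greedy by earliest finish: after sorting by end time, pick each interval compatible with the last pick.
By end time: (4,6), (5,8), (4,9), (9,10), (6,12), (11,13), (17,18), (18,19), (17,20), (20,21).
Pick (4,6); next start ≥ 6 → (9,10); next start ≥ 10 → (11,13); next start ≥ 13 → (17,18); next start ≥ 18 → (18,19); next start ≥ 19 → (20,21).
Selected 6 broadcasts.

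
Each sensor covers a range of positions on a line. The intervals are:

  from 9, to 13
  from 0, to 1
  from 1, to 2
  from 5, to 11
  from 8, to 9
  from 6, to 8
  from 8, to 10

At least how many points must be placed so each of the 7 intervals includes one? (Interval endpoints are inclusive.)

Process intervals by earliest right end; each time one isn't hit yet, stab at its right endpoint.
By right end: [0,1]  [1,2]  [6,8]  [8,9]  [8,10]  [5,11]  [9,13]
[0,1] uncovered → point at 1; [6,8] uncovered → point at 8; [9,13] uncovered → point at 13.
Points: 1, 8, 13 (3 total).

3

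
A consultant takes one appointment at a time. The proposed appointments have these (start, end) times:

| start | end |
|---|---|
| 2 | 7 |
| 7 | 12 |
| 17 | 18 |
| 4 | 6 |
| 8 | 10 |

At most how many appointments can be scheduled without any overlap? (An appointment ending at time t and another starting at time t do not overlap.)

Order by finish time; keep every interval that doesn't clash with the previous kept one.
By end time: (4,6), (2,7), (8,10), (7,12), (17,18).
Pick (4,6); next start ≥ 6 → (8,10); next start ≥ 10 → (17,18).
Selected 3 appointments.

3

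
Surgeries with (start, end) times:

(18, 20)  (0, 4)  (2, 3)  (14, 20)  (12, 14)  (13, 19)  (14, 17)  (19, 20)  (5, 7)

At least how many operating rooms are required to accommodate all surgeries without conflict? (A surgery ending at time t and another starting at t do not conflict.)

The answer is the maximum number of intervals overlapping at any instant.
starts: [0, 2, 5, 12, 13, 14, 14, 18, 19]
ends:   [3, 4, 7, 14, 17, 19, 20, 20, 20]
s0→1 s2→2 e3→1 e4→0 s5→1 e7→0 s12→1 s13→2 e14→1 s14→2 s14→3  — peak 3.

3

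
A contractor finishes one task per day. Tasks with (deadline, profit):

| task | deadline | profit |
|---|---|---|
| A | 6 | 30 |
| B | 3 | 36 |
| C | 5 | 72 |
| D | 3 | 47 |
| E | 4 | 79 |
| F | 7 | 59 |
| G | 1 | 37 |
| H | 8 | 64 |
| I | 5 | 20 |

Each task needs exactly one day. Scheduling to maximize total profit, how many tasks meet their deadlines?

8

Sort by profit descending; place each in the latest free slot ≤ its deadline.
Profit order: E=79 C=72 H=64 F=59 D=47 G=37 B=36 A=30 I=20
Assign: E→slot 4, C→slot 5, H→slot 8, F→slot 7, D→slot 3, G→slot 1, B→slot 2, A→slot 6, I skipped.
Slots: [1:G] [2:B] [3:D] [4:E] [5:C] [6:A] [7:F] [8:H]
8 of 9 scheduled.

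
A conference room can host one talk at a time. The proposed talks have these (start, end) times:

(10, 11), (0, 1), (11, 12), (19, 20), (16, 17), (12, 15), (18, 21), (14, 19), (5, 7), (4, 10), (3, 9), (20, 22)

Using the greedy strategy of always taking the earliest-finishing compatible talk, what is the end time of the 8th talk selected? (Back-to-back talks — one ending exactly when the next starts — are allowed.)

22

Sort by end time and greedily take each interval whose start is ≥ the last chosen end.
By end time: (0,1), (5,7), (3,9), (4,10), (10,11), (11,12), (12,15), (16,17), (14,19), (19,20), (18,21), (20,22).
Pick (0,1); next start ≥ 1 → (5,7); next start ≥ 7 → (10,11); next start ≥ 11 → (11,12); next start ≥ 12 → (12,15); next start ≥ 15 → (16,17); next start ≥ 17 → (19,20); next start ≥ 20 → (20,22).
Selected: (0,1) (5,7) (10,11) (11,12) (12,15) (16,17) (19,20) (20,22)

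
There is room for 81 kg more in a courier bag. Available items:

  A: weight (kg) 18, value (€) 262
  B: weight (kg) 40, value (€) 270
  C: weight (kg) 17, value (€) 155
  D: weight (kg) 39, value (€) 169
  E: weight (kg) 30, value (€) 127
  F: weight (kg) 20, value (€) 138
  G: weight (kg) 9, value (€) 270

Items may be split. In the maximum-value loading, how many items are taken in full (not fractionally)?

Ratios (sorted): G 30.00, A 14.56, C 9.12, F 6.90, B 6.75, D 4.33, E 4.23
take G (9 @ 270); take A (18 @ 262); take C (17 @ 155); take F (20 @ 138); take 17/40 of B → 114.75. Capacity used 81/81.
4 item(s) taken whole; one partial (take 17/40 of B).

4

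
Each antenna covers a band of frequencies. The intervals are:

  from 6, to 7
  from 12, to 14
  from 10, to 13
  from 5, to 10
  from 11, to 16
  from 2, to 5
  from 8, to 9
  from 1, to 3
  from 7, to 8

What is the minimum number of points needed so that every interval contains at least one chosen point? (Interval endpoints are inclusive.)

By right end: [1,3]  [2,5]  [6,7]  [7,8]  [8,9]  [5,10]  [10,13]  [12,14]  [11,16]
[1,3] uncovered → point at 3; [6,7] uncovered → point at 7; [8,9] uncovered → point at 9; [10,13] uncovered → point at 13.
Points: 3, 7, 9, 13 (4 total).

4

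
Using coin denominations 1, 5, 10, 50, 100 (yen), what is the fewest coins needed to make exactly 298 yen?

11

Use the largest denomination that fits, subtract, and repeat.
298 = 2×100 + 1×50 + 4×10 + 1×5 + 3×1
Total coins = 2 + 1 + 4 + 1 + 3 = 11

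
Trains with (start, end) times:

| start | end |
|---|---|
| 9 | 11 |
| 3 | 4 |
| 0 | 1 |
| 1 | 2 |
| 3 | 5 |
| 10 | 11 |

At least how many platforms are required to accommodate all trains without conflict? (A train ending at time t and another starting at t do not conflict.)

Count concurrent intervals with a sweep; the peak is the room count.
Events (time:±→running): 0:+→1 1:-→0 1:+→1 2:-→0 3:+→1 3:+→2 … peak 2.

2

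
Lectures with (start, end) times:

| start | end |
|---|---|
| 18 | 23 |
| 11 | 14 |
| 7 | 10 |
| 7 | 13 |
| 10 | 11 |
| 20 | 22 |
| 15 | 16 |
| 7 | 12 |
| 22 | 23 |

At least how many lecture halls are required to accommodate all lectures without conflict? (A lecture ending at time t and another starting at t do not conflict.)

starts: [7, 7, 7, 10, 11, 15, 18, 20, 22]
ends:   [10, 11, 12, 13, 14, 16, 22, 23, 23]
s7→1 s7→2 s7→3  — peak 3.

3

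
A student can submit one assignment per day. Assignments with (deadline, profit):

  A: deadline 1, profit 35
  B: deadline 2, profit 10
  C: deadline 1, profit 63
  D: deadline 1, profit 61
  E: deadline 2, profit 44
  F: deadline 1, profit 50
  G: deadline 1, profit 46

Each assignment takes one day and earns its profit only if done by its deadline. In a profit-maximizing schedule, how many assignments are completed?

2

Take jobs in profit order; each goes to the latest open slot no later than its deadline.
By profit: C(d1,63), D(d1,61), F(d1,50), G(d1,46), E(d2,44), A(d1,35), B(d2,10)
C→slot 1; D skipped; F skipped; G skipped; E→slot 2; A skipped; B skipped.
2 of 7 scheduled.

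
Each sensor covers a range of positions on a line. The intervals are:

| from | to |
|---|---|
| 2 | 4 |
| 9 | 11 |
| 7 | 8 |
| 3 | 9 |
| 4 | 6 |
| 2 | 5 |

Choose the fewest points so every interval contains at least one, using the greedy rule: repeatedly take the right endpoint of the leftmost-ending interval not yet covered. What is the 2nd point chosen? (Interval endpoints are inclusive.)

8

Sort by right endpoint; whenever an interval is uncovered, place a point at its right end.
Sorted: [2,4] [2,5] [4,6] [7,8] [3,9] [9,11]
{[2,4],[2,5],[4,6]} hit by 4; {[7,8],[3,9]} hit by 8; {[9,11]} hit by 11.
Points: 4, 8, 11 (3 total).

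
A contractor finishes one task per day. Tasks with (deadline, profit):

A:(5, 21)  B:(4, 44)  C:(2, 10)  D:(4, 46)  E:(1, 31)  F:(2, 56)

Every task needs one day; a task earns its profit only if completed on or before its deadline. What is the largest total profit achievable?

198

Profit order: F=56 D=46 B=44 E=31 A=21 C=10
Assign: F→slot 2, D→slot 4, B→slot 3, E→slot 1, A→slot 5, C skipped.
Slots: [1:E] [2:F] [3:B] [4:D] [5:A]
Profit = 31 + 56 + 44 + 46 + 21 = 198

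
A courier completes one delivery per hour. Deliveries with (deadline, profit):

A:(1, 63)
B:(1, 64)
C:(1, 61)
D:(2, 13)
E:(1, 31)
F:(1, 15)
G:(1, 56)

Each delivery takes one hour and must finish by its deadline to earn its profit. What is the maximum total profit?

77

Profit order: B=64 A=63 C=61 G=56 E=31 F=15 D=13
Assign: B→slot 1, A skipped, C skipped, G skipped, E skipped, F skipped, D→slot 2.
Slots: [1:B] [2:D]
Profit = 64 + 13 = 77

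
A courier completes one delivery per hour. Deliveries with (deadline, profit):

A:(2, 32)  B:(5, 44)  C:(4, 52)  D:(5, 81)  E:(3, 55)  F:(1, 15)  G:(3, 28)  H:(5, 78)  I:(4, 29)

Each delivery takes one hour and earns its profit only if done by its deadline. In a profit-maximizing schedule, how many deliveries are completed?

Sort by profit descending; place each in the latest free slot ≤ its deadline.
By profit: D(d5,81), H(d5,78), E(d3,55), C(d4,52), B(d5,44), A(d2,32), I(d4,29), G(d3,28), F(d1,15)
D→slot 5; H→slot 4; E→slot 3; C→slot 2; B→slot 1; A skipped; I skipped; G skipped; F skipped.
5 of 9 scheduled.

5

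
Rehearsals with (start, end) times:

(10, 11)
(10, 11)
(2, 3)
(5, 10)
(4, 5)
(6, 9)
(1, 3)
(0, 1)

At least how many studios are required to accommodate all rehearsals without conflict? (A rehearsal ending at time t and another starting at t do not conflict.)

Count concurrent intervals with a sweep; the peak is the room count.
Events (time:±→running): 0:+→1 1:-→0 1:+→1 2:+→2 … peak 2.

2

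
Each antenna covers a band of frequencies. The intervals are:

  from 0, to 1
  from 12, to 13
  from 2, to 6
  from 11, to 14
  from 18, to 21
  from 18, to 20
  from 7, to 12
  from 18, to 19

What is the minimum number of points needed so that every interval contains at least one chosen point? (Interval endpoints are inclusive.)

Sorted: [0,1] [2,6] [7,12] [12,13] [11,14] [18,19] [18,20] [18,21]
{[0,1]} hit by 1; {[2,6]} hit by 6; {[7,12],[12,13],[11,14]} hit by 12; {[18,19],[18,20],[18,21]} hit by 19.
Points: 1, 6, 12, 19 (4 total).

4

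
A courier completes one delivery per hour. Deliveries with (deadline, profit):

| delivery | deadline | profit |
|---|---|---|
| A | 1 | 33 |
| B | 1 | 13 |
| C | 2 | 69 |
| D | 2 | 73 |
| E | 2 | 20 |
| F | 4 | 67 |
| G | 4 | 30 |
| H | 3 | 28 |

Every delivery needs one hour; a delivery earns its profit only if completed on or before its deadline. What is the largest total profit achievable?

Take jobs in profit order; each goes to the latest open slot no later than its deadline.
By profit: D(d2,73), C(d2,69), F(d4,67), A(d1,33), G(d4,30), H(d3,28), E(d2,20), B(d1,13)
D→slot 2; C→slot 1; F→slot 4; A skipped; G→slot 3; H skipped; E skipped; B skipped.
Profit = 69 + 73 + 30 + 67 = 239

239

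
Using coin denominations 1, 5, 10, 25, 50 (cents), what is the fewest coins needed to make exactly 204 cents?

Use the largest denomination that fits, subtract, and repeat.
204 = 4×50 + 4×1
Total coins = 4 + 4 = 8

8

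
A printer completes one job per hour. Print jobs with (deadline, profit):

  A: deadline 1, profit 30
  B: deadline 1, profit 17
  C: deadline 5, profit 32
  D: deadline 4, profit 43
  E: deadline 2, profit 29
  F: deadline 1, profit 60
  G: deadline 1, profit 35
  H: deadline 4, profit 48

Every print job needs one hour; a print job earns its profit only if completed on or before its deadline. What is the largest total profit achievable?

212

Profit order: F=60 H=48 D=43 G=35 C=32 A=30 E=29 B=17
Assign: F→slot 1, H→slot 4, D→slot 3, G skipped, C→slot 5, A skipped, E→slot 2, B skipped.
Slots: [1:F] [2:E] [3:D] [4:H] [5:C]
Profit = 60 + 29 + 43 + 48 + 32 = 212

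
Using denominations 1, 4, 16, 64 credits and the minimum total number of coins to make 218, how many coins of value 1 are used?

218 = 3×64 + 1×16 + 2×4 + 2×1
Count of 1: 2

2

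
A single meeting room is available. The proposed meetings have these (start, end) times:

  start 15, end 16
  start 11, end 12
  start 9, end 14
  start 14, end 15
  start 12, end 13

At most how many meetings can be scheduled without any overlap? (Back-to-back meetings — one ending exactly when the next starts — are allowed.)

Order by finish time; keep every interval that doesn't clash with the previous kept one.
Sorted by end: (11,12)  (12,13)  (9,14)  (14,15)  (15,16)
take (11,12); take (12,13); skip (9,14); take (14,15); take (15,16).
Selected 4 meetings.

4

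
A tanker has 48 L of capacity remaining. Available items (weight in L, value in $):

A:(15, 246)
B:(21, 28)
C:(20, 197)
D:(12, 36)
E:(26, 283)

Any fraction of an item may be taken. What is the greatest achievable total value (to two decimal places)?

597.95

Order: A (246/15=16.40) > E (283/26=10.88) > C (197/20=9.85) > D (36/12=3.00) > B (28/21=1.33)
Fill: take A (15 @ 246) → take E (26 @ 283) → take 7/20 of C → 68.95; 48/48 used.
Total value = 597.95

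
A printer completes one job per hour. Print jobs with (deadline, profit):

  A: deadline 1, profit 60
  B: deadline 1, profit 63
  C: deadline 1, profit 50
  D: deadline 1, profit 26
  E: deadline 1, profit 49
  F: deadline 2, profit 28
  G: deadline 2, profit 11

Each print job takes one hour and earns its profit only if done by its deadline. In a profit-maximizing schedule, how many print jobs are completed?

Take jobs in profit order; each goes to the latest open slot no later than its deadline.
By profit: B(d1,63), A(d1,60), C(d1,50), E(d1,49), F(d2,28), D(d1,26), G(d2,11)
B→slot 1; A skipped; C skipped; E skipped; F→slot 2; D skipped; G skipped.
2 of 7 scheduled.

2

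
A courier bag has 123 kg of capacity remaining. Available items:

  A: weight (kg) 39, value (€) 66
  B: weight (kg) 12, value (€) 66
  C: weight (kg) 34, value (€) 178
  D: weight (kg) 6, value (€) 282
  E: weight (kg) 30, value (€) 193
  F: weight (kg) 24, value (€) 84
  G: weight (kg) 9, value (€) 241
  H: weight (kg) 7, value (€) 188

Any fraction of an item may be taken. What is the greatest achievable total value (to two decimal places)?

1233.69

Sort by value per unit weight and fill in that order.
Order: D (282/6=47.00) > H (188/7=26.86) > G (241/9=26.78) > E (193/30=6.43) > B (66/12=5.50) > C (178/34=5.24) > F (84/24=3.50) > A (66/39=1.69)
Fill: take D (6 @ 282) → take H (7 @ 188) → take G (9 @ 241) → take E (30 @ 193) → take B (12 @ 66) → take C (34 @ 178) → take F (24 @ 84) → take 1/39 of A → 1.69; 123/123 used.
Total value = 1233.69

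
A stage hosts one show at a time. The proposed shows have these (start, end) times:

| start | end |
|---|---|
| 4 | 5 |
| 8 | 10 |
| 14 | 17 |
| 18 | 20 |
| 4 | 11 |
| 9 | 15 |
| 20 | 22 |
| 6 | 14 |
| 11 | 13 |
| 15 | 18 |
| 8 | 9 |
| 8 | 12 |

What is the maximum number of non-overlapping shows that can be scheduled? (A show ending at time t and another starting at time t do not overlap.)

6

By end time: (4,5), (8,9), (8,10), (4,11), (8,12), (11,13), (6,14), (9,15), (14,17), (15,18), (18,20), (20,22).
Pick (4,5); next start ≥ 5 → (8,9); next start ≥ 9 → (11,13); next start ≥ 13 → (14,17); next start ≥ 17 → (18,20); next start ≥ 20 → (20,22).
Selected 6 shows.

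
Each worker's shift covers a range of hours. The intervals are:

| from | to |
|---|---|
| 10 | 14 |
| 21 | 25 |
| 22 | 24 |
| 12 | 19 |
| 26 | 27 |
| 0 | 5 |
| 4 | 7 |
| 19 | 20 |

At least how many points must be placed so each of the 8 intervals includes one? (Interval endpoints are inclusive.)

5

Process intervals by earliest right end; each time one isn't hit yet, stab at its right endpoint.
By right end: [0,5]  [4,7]  [10,14]  [12,19]  [19,20]  [22,24]  [21,25]  [26,27]
[0,5] uncovered → point at 5; [10,14] uncovered → point at 14; [19,20] uncovered → point at 20; [22,24] uncovered → point at 24; [26,27] uncovered → point at 27.
Points: 5, 14, 20, 24, 27 (5 total).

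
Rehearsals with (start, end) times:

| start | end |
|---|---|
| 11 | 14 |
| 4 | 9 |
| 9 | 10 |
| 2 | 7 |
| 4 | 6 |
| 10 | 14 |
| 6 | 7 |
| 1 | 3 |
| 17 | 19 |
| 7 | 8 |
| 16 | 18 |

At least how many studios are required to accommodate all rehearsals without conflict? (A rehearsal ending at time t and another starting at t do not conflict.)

The answer is the maximum number of intervals overlapping at any instant.
starts: [1, 2, 4, 4, 6, 7, 9, 10, 11, 16, 17]
ends:   [3, 6, 7, 7, 8, 9, 10, 14, 14, 18, 19]
s1→1 s2→2 e3→1 s4→2 s4→3  — peak 3.

3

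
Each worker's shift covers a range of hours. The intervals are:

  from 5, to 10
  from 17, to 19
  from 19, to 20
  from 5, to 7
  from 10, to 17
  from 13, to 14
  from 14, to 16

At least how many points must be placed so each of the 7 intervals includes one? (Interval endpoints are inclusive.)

3

Process intervals by earliest right end; each time one isn't hit yet, stab at its right endpoint.
Sorted: [5,7] [5,10] [13,14] [14,16] [10,17] [17,19] [19,20]
{[5,7],[5,10]} hit by 7; {[13,14],[14,16],[10,17]} hit by 14; {[17,19],[19,20]} hit by 19.
Points: 7, 14, 19 (3 total).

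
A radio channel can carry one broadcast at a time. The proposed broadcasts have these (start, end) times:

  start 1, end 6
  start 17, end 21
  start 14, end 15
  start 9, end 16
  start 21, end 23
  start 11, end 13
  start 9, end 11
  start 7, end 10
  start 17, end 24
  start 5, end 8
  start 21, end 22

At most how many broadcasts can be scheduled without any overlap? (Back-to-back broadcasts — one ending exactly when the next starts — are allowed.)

Sorted by end: (1,6)  (5,8)  (7,10)  (9,11)  (11,13)  (14,15)  (9,16)  (17,21)  (21,22)  (21,23)  (17,24)
take (1,6); skip (5,8); take (7,10); skip (9,11); take (11,13); take (14,15); skip (9,16); take (17,21); take (21,22).
Selected 6 broadcasts.

6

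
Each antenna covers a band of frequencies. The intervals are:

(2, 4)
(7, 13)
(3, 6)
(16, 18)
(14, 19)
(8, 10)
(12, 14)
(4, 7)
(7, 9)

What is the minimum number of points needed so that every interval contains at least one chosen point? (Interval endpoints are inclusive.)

4

By right end: [2,4]  [3,6]  [4,7]  [7,9]  [8,10]  [7,13]  [12,14]  [16,18]  [14,19]
[2,4] uncovered → point at 4; [7,9] uncovered → point at 9; [12,14] uncovered → point at 14; [16,18] uncovered → point at 18.
Points: 4, 9, 14, 18 (4 total).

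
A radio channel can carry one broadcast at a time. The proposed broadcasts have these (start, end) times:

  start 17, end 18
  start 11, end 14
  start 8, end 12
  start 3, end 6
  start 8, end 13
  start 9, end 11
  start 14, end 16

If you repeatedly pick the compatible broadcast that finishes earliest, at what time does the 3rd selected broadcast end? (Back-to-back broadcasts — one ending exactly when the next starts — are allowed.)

Greedy by earliest finish: after sorting by end time, pick each interval compatible with the last pick.
By end time: (3,6), (9,11), (8,12), (8,13), (11,14), (14,16), (17,18).
Pick (3,6); next start ≥ 6 → (9,11); next start ≥ 11 → (11,14); next start ≥ 14 → (14,16); next start ≥ 16 → (17,18).
Selected: (3,6) (9,11) (11,14) (14,16) (17,18)

14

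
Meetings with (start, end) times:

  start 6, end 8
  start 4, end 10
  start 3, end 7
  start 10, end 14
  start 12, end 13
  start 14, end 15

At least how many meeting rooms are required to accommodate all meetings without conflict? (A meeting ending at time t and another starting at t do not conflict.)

3

starts: [3, 4, 6, 10, 12, 14]
ends:   [7, 8, 10, 13, 14, 15]
s3→1 s4→2 s6→3  — peak 3.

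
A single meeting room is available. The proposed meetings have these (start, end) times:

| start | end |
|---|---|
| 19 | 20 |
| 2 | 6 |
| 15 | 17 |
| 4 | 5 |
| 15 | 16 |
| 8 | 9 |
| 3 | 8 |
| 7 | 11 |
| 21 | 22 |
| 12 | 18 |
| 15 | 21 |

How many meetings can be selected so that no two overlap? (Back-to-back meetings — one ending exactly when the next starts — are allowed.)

By end time: (4,5), (2,6), (3,8), (8,9), (7,11), (15,16), (15,17), (12,18), (19,20), (15,21), (21,22).
Pick (4,5); next start ≥ 5 → (8,9); next start ≥ 9 → (15,16); next start ≥ 16 → (19,20); next start ≥ 20 → (21,22).
Selected 5 meetings.

5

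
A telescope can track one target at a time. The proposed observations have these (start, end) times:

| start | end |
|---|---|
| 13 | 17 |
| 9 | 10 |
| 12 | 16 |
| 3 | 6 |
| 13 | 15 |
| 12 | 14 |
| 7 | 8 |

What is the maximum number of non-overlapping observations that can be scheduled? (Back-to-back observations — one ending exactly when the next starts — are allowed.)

4

Sorted by end: (3,6)  (7,8)  (9,10)  (12,14)  (13,15)  (12,16)  (13,17)
take (3,6); take (7,8); take (9,10); take (12,14).
Selected 4 observations.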